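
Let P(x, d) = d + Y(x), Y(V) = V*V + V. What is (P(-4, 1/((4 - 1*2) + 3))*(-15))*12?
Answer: -2196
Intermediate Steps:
Y(V) = V + V**2 (Y(V) = V**2 + V = V + V**2)
P(x, d) = d + x*(1 + x)
(P(-4, 1/((4 - 1*2) + 3))*(-15))*12 = ((1/((4 - 1*2) + 3) - 4*(1 - 4))*(-15))*12 = ((1/((4 - 2) + 3) - 4*(-3))*(-15))*12 = ((1/(2 + 3) + 12)*(-15))*12 = ((1/5 + 12)*(-15))*12 = ((61/5)*(-15))*12 = -183*12 = -2196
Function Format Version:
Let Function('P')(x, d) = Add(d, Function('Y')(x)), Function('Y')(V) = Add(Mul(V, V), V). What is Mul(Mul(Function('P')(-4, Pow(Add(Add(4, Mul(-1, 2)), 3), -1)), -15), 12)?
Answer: -2196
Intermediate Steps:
Function('Y')(V) = Add(V, Pow(V, 2)) (Function('Y')(V) = Add(Pow(V, 2), V) = Add(V, Pow(V, 2)))
Function('P')(x, d) = Add(d, Mul(x, Add(1, x)))
Mul(Mul(Function('P')(-4, Pow(Add(Add(4, Mul(-1, 2)), 3), -1)), -15), 12) = Mul(Mul(Add(Pow(Add(Add(4, Mul(-1, 2)), 3), -1), Mul(-4, Add(1, -4))), -15), 12) = Mul(Mul(Add(Pow(Add(Add(4, -2), 3), -1), Mul(-4, -3)), -15), 12) = Mul(Mul(Add(Pow(Add(2, 3), -1), 12), -15), 12) = Mul(Mul(Add(Pow(5, -1), 12), -15), 12) = Mul(Mul(Add(Rational(1, 5), 12), -15), 12) = Mul(Mul(Rational(61, 5), -15), 12) = Mul(-183, 12) = -2196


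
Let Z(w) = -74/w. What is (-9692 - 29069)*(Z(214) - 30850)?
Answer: 127949557107/107 ≈ 1.1958e+9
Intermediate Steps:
(-9692 - 29069)*(Z(214) - 30850) = (-9692 - 29069)*(-74/214 - 30850) = -38761*(-74*1/214 - 30850) = -38761*(-37/107 - 30850) = -38761*(-3300987/107) = 127949557107/107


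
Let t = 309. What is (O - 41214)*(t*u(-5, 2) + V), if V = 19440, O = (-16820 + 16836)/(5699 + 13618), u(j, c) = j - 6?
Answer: -4256911505234/6439 ≈ -6.6111e+8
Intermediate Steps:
u(j, c) = -6 + j
O = 16/19317 ≈ 0.00082829
(O - 41214)*(t*u(-5, 2) + V) = (16/19317 - 41214)*(309*(-6 - 5) + 19440) = -796130822*(309*(-11) + 19440)/19317 = -796130822*(-3399 + 19440)/19317 = -796130822/19317*16041 = -4256911505234/6439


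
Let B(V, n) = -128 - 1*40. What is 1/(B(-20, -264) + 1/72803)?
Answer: -72803/12230903 ≈ -0.0059524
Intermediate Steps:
B(V, n) = -168 (B(V, n) = -128 - 40 = -168)
1/(B(-20, -264) + 1/72803) = 1/(-168 + 1/72803) = 1/(-12230903/72803) = -72803/12230903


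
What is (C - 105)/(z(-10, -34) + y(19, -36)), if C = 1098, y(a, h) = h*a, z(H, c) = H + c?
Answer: -993/728 ≈ -1.3640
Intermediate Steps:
y(a, h) = a*h
(C - 105)/(z(-10, -34) + y(19, -36)) = (1098 - 105)/((-10 - 34) + 19*(-36)) = 993/(-44 - 684) = 993/(-728) = 993*(-1/728) = -993/728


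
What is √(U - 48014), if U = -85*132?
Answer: I*√59234 ≈ 243.38*I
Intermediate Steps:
U = -11220
√(U - 48014) = √(-11220 - 48014) = √(-59234) = I*√59234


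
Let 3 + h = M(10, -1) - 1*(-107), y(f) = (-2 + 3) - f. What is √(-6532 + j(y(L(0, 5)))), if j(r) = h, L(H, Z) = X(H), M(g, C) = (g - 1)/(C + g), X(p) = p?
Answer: I*√6427 ≈ 80.169*I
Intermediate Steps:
M(g, C) = (-1 + g)/(C + g)
L(H, Z) = H
y(f) = 1 - f
h = 105 (h = -3 + ((-1 + 10)/(-1 + 10) - 1*(-107)) = -3 + (9/9 + 107) = -3 + ((⅑)*9 + 107) = -3 + (1 + 107) = -3 + 108 = 105)
j(r) = 105
√(-6532 + j(y(L(0, 5)))) = √(-6532 + 105) = √(-6427) = I*√6427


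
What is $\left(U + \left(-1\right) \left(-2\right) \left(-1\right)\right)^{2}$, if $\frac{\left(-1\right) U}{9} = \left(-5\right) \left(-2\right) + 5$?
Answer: $18769$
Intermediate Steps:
$U = -135$ ($U = - 9 \left(\left(-5\right) \left(-2\right) + 5\right) = - 9 \left(10 + 5\right) = \left(-9\right) 15 = -135$)
$\left(U + \left(-1\right) \left(-2\right) \left(-1\right)\right)^{2} = \left(-135 + \left(-1\right) \left(-2\right) \left(-1\right)\right)^{2} = \left(-135 + 2 \left(-1\right)\right)^{2} = \left(-135 - 2\right)^{2} = \left(-137\right)^{2} = 18769$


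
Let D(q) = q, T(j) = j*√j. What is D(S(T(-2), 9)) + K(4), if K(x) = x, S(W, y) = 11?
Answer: 15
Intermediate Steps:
T(j) = j^(3/2)
D(S(T(-2), 9)) + K(4) = 11 + 4 = 15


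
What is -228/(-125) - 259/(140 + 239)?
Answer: 54037/47375 ≈ 1.1406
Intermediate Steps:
-228/(-125) - 259/(140 + 239) = -228*(-1/125) - 259/379 = 228/125 - 259*1/379 = 228/125 - 259/379 = 54037/47375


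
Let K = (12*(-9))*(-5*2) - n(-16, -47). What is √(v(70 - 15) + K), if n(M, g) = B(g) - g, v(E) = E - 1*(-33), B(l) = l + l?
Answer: 9*√15 ≈ 34.857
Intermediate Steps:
B(l) = 2*l
v(E) = 33 + E (v(E) = E + 33 = 33 + E)
n(M, g) = g (n(M, g) = 2*g - g = g)
K = 1127 (K = (12*(-9))*(-5*2) - 1*(-47) = -108*(-10) + 47 = 1080 + 47 = 1127)
√(v(70 - 15) + K) = √((33 + (70 - 15)) + 1127) = √((33 + 55) + 1127) = √(88 + 1127) = √1215 = 9*√15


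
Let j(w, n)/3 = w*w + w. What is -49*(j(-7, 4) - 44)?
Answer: -4018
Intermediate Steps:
j(w, n) = 3*w + 3*w² (j(w, n) = 3*(w*w + w) = 3*(w² + w) = 3*(w + w²) = 3*w + 3*w²)
-49*(j(-7, 4) - 44) = -49*(3*(-7)*(1 - 7) - 44) = -49*(3*(-7)*(-6) - 44) = -49*(126 - 44) = -49*82 = -4018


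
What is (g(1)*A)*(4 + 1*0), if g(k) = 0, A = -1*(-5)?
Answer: 0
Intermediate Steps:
A = 5
(g(1)*A)*(4 + 1*0) = (0*5)*(4 + 1*0) = 0*(4 + 0) = 0*4 = 0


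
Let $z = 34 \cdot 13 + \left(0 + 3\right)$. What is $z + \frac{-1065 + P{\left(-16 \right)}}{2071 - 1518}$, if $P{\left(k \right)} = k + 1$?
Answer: $\frac{245005}{553} \approx 443.05$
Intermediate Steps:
$P{\left(k \right)} = 1 + k$
$z = 445$ ($z = 442 + 3 = 445$)
$z + \frac{-1065 + P{\left(-16 \right)}}{2071 - 1518} = 445 + \frac{-1065 + \left(1 - 16\right)}{2071 - 1518} = 445 + \frac{-1065 - 15}{553} = 445 - \frac{1080}{553} = \frac{245005}{553}$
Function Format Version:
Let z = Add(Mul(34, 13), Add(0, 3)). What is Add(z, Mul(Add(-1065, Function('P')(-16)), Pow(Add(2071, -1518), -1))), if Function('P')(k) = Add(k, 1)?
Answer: Rational(245005, 553) ≈ 443.05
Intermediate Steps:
Function('P')(k) = Add(1, k)
z = 445 (z = Add(442, 3) = 445)
Add(z, Mul(Add(-1065, Function('P')(-16)), Pow(Add(2071, -1518), -1))) = Add(445, Mul(Add(-1065, Add(1, -16)), Pow(Add(2071, -1518), -1))) = Add(445, Mul(Add(-1065, -15), Pow(553, -1))) = Add(445, Mul(-1080, Rational(1, 553))) = Add(445, Rational(-1080, 553)) = Rational(245005, 553)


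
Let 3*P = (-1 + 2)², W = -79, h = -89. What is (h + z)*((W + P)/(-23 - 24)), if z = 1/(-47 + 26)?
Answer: -441320/2961 ≈ -149.04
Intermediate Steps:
P = ⅓ (P = (-1 + 2)²/3 = (⅓)*1² = (⅓)*1 = ⅓ ≈ 0.33333)
z = -1/21 (z = 1/(-21) = -1/21 ≈ -0.047619)
(h + z)*((W + P)/(-23 - 24)) = (-89 - 1/21)*((-79 + ⅓)/(-23 - 24)) = -(-441320)/(63*(-47)) = -(-441320)*(-1)/(63*47) = -1870/21*236/141 = -441320/2961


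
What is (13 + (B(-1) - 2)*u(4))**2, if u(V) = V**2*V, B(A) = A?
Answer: 32041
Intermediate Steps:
u(V) = V**3
(13 + (B(-1) - 2)*u(4))**2 = (13 + (-1 - 2)*4**3)**2 = (13 - 3*64)**2 = (13 - 192)**2 = (-179)**2 = 32041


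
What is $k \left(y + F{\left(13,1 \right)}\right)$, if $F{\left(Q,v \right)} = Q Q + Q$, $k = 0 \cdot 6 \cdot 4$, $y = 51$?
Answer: $0$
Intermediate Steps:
$k = 0$ ($k = 0 \cdot 4 = 0$)
$F{\left(Q,v \right)} = Q + Q^{2}$ ($F{\left(Q,v \right)} = Q^{2} + Q = Q + Q^{2}$)
$k \left(y + F{\left(13,1 \right)}\right) = 0 \left(51 + 13 \left(1 + 13\right)\right) = 0 \left(51 + 13 \cdot 14\right) = 0 \left(51 + 182\right) = 0 \cdot 233 = 0$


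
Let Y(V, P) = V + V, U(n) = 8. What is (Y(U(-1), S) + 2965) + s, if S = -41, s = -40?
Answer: 2941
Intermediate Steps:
Y(V, P) = 2*V
(Y(U(-1), S) + 2965) + s = (2*8 + 2965) - 40 = (16 + 2965) - 40 = 2981 - 40 = 2941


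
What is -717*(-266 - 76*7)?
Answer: 572166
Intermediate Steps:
-717*(-266 - 76*7) = -717*(-266 - 532) = -717*(-798) = 572166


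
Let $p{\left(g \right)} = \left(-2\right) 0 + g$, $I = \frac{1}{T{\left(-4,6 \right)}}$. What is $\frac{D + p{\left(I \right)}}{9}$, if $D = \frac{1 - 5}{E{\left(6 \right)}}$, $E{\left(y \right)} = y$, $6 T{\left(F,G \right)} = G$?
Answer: $\frac{1}{27} \approx 0.037037$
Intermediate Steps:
$T{\left(F,G \right)} = \frac{G}{6}$
$I = 1$ ($I = \frac{1}{\frac{1}{6} \cdot 6} = 1^{-1} = 1$)
$p{\left(g \right)} = g$ ($p{\left(g \right)} = 0 + g = g$)
$D = - \frac{2}{3}$ ($D = \frac{1 - 5}{6} = \left(1 - 5\right) \frac{1}{6} = \left(-4\right) \frac{1}{6} = - \frac{2}{3} \approx -0.66667$)
$\frac{D + p{\left(I \right)}}{9} = \frac{- \frac{2}{3} + 1}{9} = \frac{1}{9} \cdot \frac{1}{3} = \frac{1}{27}$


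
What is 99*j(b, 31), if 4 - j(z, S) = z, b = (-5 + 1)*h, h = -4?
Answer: -1188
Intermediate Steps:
b = 16 (b = (-5 + 1)*(-4) = -4*(-4) = 16)
j(z, S) = 4 - z
99*j(b, 31) = 99*(4 - 1*16) = 99*(4 - 16) = 99*(-12) = -1188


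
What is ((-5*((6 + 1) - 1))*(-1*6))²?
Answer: 32400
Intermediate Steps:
((-5*((6 + 1) - 1))*(-1*6))² = (-5*(7 - 1)*(-6))² = (-5*6*(-6))² = (-30*(-6))² = 180² = 32400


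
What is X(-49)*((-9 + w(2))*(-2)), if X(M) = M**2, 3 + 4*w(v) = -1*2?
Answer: 98441/2 ≈ 49221.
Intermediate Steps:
w(v) = -5/4 (w(v) = -3/4 + (-1*2)/4 = -3/4 + (1/4)*(-2) = -3/4 - 1/2 = -5/4)
X(-49)*((-9 + w(2))*(-2)) = (-49)**2*((-9 - 5/4)*(-2)) = 2401*(-41/4*(-2)) = 2401*(41/2) = 98441/2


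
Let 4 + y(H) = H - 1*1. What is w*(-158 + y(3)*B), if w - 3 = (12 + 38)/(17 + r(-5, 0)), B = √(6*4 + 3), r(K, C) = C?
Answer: -15958/17 - 606*√3/17 ≈ -1000.4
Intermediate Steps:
y(H) = -5 + H (y(H) = -4 + (H - 1*1) = -4 + (H - 1) = -4 + (-1 + H) = -5 + H)
B = 3*√3 (B = √(24 + 3) = √27 = 3*√3 ≈ 5.1962)
w = 101/17 (w = 3 + (12 + 38)/(17 + 0) = 3 + 50/17 = 101/17 ≈ 5.9412)
w*(-158 + y(3)*B) = 101*(-158 + (-5 + 3)*(3*√3))/17 = 101*(-158 - 6*√3)/17 = -15958/17 - 606*√3/17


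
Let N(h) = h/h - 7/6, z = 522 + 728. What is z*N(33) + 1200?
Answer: 2975/3 ≈ 991.67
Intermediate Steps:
z = 1250
N(h) = -⅙ (N(h) = 1 - 7*⅙ = 1 - 7/6 = -⅙)
z*N(33) + 1200 = 1250*(-⅙) + 1200 = -625/3 + 1200 = 2975/3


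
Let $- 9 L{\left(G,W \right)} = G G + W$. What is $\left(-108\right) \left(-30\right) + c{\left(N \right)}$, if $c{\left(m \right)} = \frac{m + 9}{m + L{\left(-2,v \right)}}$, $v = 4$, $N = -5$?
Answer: $\frac{171684}{53} \approx 3239.3$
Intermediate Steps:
$L{\left(G,W \right)} = - \frac{W}{9} - \frac{G^{2}}{9}$ ($L{\left(G,W \right)} = - \frac{G G + W}{9} = - \frac{G^{2} + W}{9} = - \frac{W + G^{2}}{9} = - \frac{W}{9} - \frac{G^{2}}{9}$)
$c{\left(m \right)} = \frac{9 + m}{- \frac{8}{9} + m}$ ($c{\left(m \right)} = \frac{m + 9}{m - \left(\frac{4}{9} + \frac{\left(-2\right)^{2}}{9}\right)} = \frac{9 + m}{m - \frac{8}{9}} = \frac{9 + m}{- \frac{8}{9} + m}$)
$\left(-108\right) \left(-30\right) + c{\left(N \right)} = \left(-108\right) \left(-30\right) + \frac{9 \left(9 - 5\right)}{-8 + 9 \left(-5\right)} = 3240 + 9 \frac{1}{-8 - 45} \cdot 4 = 3240 + 9 \frac{1}{-53} \cdot 4 = 3240 + 9 \left(- \frac{1}{53}\right) 4 = 3240 - \frac{36}{53} = \frac{171684}{53}$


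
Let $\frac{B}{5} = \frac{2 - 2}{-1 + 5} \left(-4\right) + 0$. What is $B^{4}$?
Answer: $0$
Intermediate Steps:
$B = 0$ ($B = 5 \left(\frac{2 - 2}{-1 + 5} \left(-4\right) + 0\right) = 5 \left(\frac{0}{4} \left(-4\right) + 0\right) = 5 \left(0 \cdot \frac{1}{4} \left(-4\right) + 0\right) = 5 \left(0 \left(-4\right) + 0\right) = 5 \left(0 + 0\right) = 5 \cdot 0 = 0$)
$B^{4} = 0^{4} = 0$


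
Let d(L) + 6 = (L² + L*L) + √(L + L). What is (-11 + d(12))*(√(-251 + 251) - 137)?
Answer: -37127 - 274*√6 ≈ -37798.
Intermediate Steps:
d(L) = -6 + 2*L² + √2*√L (d(L) = -6 + ((L² + L*L) + √(L + L)) = -6 + ((L² + L²) + √(2*L)) = -6 + (2*L² + √2*√L) = -6 + 2*L² + √2*√L)
(-11 + d(12))*(√(-251 + 251) - 137) = (-11 + (-6 + 2*12² + √2*√12))*(√(-251 + 251) - 137) = (-11 + (-6 + 2*144 + √2*(2*√3)))*(√0 - 137) = (-11 + (-6 + 288 + 2*√6))*(0 - 137) = (-11 + (282 + 2*√6))*(-137) = (271 + 2*√6)*(-137) = -37127 - 274*√6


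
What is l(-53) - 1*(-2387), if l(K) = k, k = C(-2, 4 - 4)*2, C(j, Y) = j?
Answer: 2383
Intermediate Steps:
k = -4 (k = -2*2 = -4)
l(K) = -4
l(-53) - 1*(-2387) = -4 - 1*(-2387) = -4 + 2387 = 2383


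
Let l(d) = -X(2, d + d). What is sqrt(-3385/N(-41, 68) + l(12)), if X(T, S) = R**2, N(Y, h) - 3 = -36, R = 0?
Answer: sqrt(111705)/33 ≈ 10.128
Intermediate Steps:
N(Y, h) = -33 (N(Y, h) = 3 - 36 = -33)
X(T, S) = 0 (X(T, S) = 0**2 = 0)
l(d) = 0 (l(d) = -1*0 = 0)
sqrt(-3385/N(-41, 68) + l(12)) = sqrt(-3385/(-33) + 0) = sqrt(-3385*(-1/33) + 0) = sqrt(3385/33 + 0) = sqrt(3385/33) = sqrt(111705)/33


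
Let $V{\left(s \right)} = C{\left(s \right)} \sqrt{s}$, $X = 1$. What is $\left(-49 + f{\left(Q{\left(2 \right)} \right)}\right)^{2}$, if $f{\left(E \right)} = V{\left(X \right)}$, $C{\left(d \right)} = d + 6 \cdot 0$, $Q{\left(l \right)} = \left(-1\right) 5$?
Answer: $2304$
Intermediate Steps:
$Q{\left(l \right)} = -5$
$C{\left(d \right)} = d$ ($C{\left(d \right)} = d + 0 = d$)
$V{\left(s \right)} = s^{\frac{3}{2}}$ ($V{\left(s \right)} = s \sqrt{s} = s^{\frac{3}{2}}$)
$f{\left(E \right)} = 1$ ($f{\left(E \right)} = 1^{\frac{3}{2}} = 1$)
$\left(-49 + f{\left(Q{\left(2 \right)} \right)}\right)^{2} = \left(-49 + 1\right)^{2} = \left(-48\right)^{2} = 2304$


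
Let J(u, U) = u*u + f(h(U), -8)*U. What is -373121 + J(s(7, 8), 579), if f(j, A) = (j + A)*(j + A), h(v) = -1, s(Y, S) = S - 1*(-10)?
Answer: -325898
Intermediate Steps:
s(Y, S) = 10 + S (s(Y, S) = S + 10 = 10 + S)
f(j, A) = (A + j)**2 (f(j, A) = (A + j)*(A + j) = (A + j)**2)
J(u, U) = u**2 + 81*U (J(u, U) = u*u + (-8 - 1)**2*U = u**2 + (-9)**2*U = u**2 + 81*U)
-373121 + J(s(7, 8), 579) = -373121 + ((10 + 8)**2 + 81*579) = -373121 + (18**2 + 46899) = -373121 + (324 + 46899) = -373121 + 47223 = -325898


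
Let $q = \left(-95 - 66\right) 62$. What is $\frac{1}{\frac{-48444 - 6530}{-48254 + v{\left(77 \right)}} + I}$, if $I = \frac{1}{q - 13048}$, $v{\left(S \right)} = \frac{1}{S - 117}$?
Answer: $\frac{44451607830}{50640118639} \approx 0.87779$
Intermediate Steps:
$q = -9982$ ($q = \left(-161\right) 62 = -9982$)
$v{\left(S \right)} = \frac{1}{-117 + S}$
$I = - \frac{1}{23030}$ ($I = \frac{1}{-9982 - 13048} = \frac{1}{-23030} = - \frac{1}{23030} \approx -4.3422 \cdot 10^{-5}$)
$\frac{1}{\frac{-48444 - 6530}{-48254 + v{\left(77 \right)}} + I} = \frac{1}{\frac{-48444 - 6530}{-48254 + \frac{1}{-117 + 77}} - \frac{1}{23030}} = \frac{1}{- \frac{54974}{-48254 + \frac{1}{-40}} - \frac{1}{23030}} = \frac{1}{- \frac{54974}{-48254 - \frac{1}{40}} - \frac{1}{23030}} = \frac{1}{- \frac{54974}{- \frac{1930161}{40}} - \frac{1}{23030}} = \frac{1}{\left(-54974\right) \left(- \frac{40}{1930161}\right) - \frac{1}{23030}} = \frac{1}{\frac{2198960}{1930161} - \frac{1}{23030}} = \frac{1}{\frac{50640118639}{44451607830}} = \frac{44451607830}{50640118639}$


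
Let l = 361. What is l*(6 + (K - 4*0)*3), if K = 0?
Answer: 2166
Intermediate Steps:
l*(6 + (K - 4*0)*3) = 361*(6 + (0 - 4*0)*3) = 361*(6 + (0 + 0)*3) = 361*(6 + 0*3) = 361*(6 + 0) = 361*6 = 2166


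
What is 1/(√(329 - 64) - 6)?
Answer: 6/229 + √265/229 ≈ 0.097287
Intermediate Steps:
1/(√(329 - 64) - 6) = 1/(√265 - 6) = 1/(-6 + √265)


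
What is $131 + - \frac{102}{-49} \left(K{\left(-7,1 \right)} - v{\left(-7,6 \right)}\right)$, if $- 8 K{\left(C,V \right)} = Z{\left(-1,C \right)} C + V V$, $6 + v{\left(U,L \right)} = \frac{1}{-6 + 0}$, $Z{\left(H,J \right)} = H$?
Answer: $\frac{6946}{49} \approx 141.76$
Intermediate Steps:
$v{\left(U,L \right)} = - \frac{37}{6}$ ($v{\left(U,L \right)} = -6 + \frac{1}{-6 + 0} = -6 + \frac{1}{-6} = -6 - \frac{1}{6} = - \frac{37}{6}$)
$K{\left(C,V \right)} = - \frac{V^{2}}{8} + \frac{C}{8}$ ($K{\left(C,V \right)} = - \frac{- C + V V}{8} = - \frac{- C + V^{2}}{8} = - \frac{V^{2} - C}{8} = - \frac{V^{2}}{8} + \frac{C}{8}$)
$131 + - \frac{102}{-49} \left(K{\left(-7,1 \right)} - v{\left(-7,6 \right)}\right) = 131 + - \frac{102}{-49} \left(\left(- \frac{1^{2}}{8} + \frac{1}{8} \left(-7\right)\right) - - \frac{37}{6}\right) = 131 + \left(-102\right) \left(- \frac{1}{49}\right) \left(\left(\left(- \frac{1}{8}\right) 1 - \frac{7}{8}\right) + \frac{37}{6}\right) = 131 + \frac{102 \left(\left(- \frac{1}{8} - \frac{7}{8}\right) + \frac{37}{6}\right)}{49} = 131 + \frac{102 \left(-1 + \frac{37}{6}\right)}{49} = 131 + \frac{102}{49} \cdot \frac{31}{6} = 131 + \frac{527}{49} = \frac{6946}{49}$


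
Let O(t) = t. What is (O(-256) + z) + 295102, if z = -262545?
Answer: 32301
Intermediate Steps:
(O(-256) + z) + 295102 = (-256 - 262545) + 295102 = -262801 + 295102 = 32301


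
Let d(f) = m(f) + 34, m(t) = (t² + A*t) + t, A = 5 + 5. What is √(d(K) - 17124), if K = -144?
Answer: √2062 ≈ 45.409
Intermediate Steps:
A = 10
m(t) = t² + 11*t (m(t) = (t² + 10*t) + t = t² + 11*t)
d(f) = 34 + f*(11 + f) (d(f) = f*(11 + f) + 34 = 34 + f*(11 + f))
√(d(K) - 17124) = √((34 - 144*(11 - 144)) - 17124) = √((34 - 144*(-133)) - 17124) = √((34 + 19152) - 17124) = √(19186 - 17124) = √2062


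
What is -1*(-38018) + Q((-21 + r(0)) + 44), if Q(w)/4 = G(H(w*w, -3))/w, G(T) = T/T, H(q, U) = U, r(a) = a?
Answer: 874418/23 ≈ 38018.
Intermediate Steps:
G(T) = 1
Q(w) = 4/w (Q(w) = 4*(1/w) = 4/w)
-1*(-38018) + Q((-21 + r(0)) + 44) = -1*(-38018) + 4/((-21 + 0) + 44) = 38018 + 4/(-21 + 44) = 38018 + 4/23 = 874418/23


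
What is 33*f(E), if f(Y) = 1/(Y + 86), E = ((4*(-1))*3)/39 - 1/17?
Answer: 7293/18925 ≈ 0.38536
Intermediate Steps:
E = -81/221 (E = -4*3*(1/39) - 1*1/17 = -12*1/39 - 1/17 = -4/13 - 1/17 = -81/221 ≈ -0.36652)
f(Y) = 1/(86 + Y)
33*f(E) = 33/(86 - 81/221) = 33/(18925/221) = 33*(221/18925) = 7293/18925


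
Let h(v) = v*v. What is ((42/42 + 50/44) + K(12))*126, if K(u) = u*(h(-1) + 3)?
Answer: 69489/11 ≈ 6317.2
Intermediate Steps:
h(v) = v**2
K(u) = 4*u (K(u) = u*((-1)**2 + 3) = u*(1 + 3) = u*4 = 4*u)
((42/42 + 50/44) + K(12))*126 = ((42/42 + 50/44) + 4*12)*126 = ((42*(1/42) + 50*(1/44)) + 48)*126 = ((1 + 25/22) + 48)*126 = (47/22 + 48)*126 = (1103/22)*126 = 69489/11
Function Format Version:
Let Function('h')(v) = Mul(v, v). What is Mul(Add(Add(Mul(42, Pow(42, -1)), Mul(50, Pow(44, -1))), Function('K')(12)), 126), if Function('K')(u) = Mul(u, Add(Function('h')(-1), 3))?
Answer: Rational(69489, 11) ≈ 6317.2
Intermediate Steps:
Function('h')(v) = Pow(v, 2)
Function('K')(u) = Mul(4, u) (Function('K')(u) = Mul(u, Add(Pow(-1, 2), 3)) = Mul(u, Add(1, 3)) = Mul(u, 4) = Mul(4, u))
Mul(Add(Add(Mul(42, Pow(42, -1)), Mul(50, Pow(44, -1))), Function('K')(12)), 126) = Mul(Add(Add(Mul(42, Pow(42, -1)), Mul(50, Pow(44, -1))), Mul(4, 12)), 126) = Mul(Add(Add(Mul(42, Rational(1, 42)), Mul(50, Rational(1, 44))), 48), 126) = Mul(Add(Add(1, Rational(25, 22)), 48), 126) = Mul(Add(Rational(47, 22), 48), 126) = Mul(Rational(1103, 22), 126) = Rational(69489, 11)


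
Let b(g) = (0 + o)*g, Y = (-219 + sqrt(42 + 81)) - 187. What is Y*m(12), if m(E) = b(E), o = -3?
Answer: 14616 - 36*sqrt(123) ≈ 14217.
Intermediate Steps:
Y = -406 + sqrt(123) (Y = (-219 + sqrt(123)) - 187 = -406 + sqrt(123) ≈ -394.91)
b(g) = -3*g (b(g) = (0 - 3)*g = -3*g)
m(E) = -3*E
Y*m(12) = (-406 + sqrt(123))*(-3*12) = (-406 + sqrt(123))*(-36) = 14616 - 36*sqrt(123)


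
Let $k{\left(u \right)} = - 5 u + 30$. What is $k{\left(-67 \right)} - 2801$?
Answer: $-2436$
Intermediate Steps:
$k{\left(u \right)} = 30 - 5 u$
$k{\left(-67 \right)} - 2801 = \left(30 - -335\right) - 2801 = \left(30 + 335\right) - 2801 = 365 - 2801 = -2436$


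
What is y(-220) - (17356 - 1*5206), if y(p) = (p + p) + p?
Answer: -12810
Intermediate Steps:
y(p) = 3*p (y(p) = 2*p + p = 3*p)
y(-220) - (17356 - 1*5206) = 3*(-220) - (17356 - 1*5206) = -660 - (17356 - 5206) = -660 - 1*12150 = -660 - 12150 = -12810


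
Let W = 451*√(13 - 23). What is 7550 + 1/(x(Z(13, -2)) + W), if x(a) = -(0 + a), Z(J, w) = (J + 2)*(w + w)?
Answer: 1538395556/203761 - 451*I*√10/2037610 ≈ 7550.0 - 0.00069993*I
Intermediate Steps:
Z(J, w) = 2*w*(2 + J) (Z(J, w) = (2 + J)*(2*w) = 2*w*(2 + J))
x(a) = -a
W = 451*I*√10 (W = 451*√(-10) = 451*(I*√10) = 451*I*√10 ≈ 1426.2*I)
7550 + 1/(x(Z(13, -2)) + W) = 7550 + 1/(-2*(-2)*(2 + 13) + 451*I*√10) = 7550 + 1/(-2*(-2)*15 + 451*I*√10) = 7550 + 1/(-1*(-60) + 451*I*√10) = 7550 + 1/(60 + 451*I*√10)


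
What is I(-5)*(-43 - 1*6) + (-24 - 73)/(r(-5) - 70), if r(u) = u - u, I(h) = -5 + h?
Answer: 34397/70 ≈ 491.39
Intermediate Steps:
r(u) = 0
I(-5)*(-43 - 1*6) + (-24 - 73)/(r(-5) - 70) = (-5 - 5)*(-43 - 1*6) + (-24 - 73)/(0 - 70) = -10*(-43 - 6) - 97/(-70) = -10*(-49) - 97*(-1/70) = 490 + 97/70 = 34397/70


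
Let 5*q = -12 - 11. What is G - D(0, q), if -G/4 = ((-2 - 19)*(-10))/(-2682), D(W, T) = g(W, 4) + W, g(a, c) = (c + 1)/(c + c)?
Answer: -1115/3576 ≈ -0.31180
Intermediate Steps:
g(a, c) = (1 + c)/(2*c) (g(a, c) = (1 + c)/((2*c)) = (1 + c)*(1/(2*c)) = (1 + c)/(2*c))
q = -23/5 (q = (-12 - 11)/5 = (⅕)*(-23) = -23/5 ≈ -4.6000)
D(W, T) = 5/8 + W (D(W, T) = (½)*(1 + 4)/4 + W = (½)*(¼)*5 + W = 5/8 + W)
G = 140/447 (G = -4*(-2 - 19)*(-10)/(-2682) = -4*(-21*(-10))*(-1)/2682 = -840*(-1)/2682 = -4*(-35/447) = 140/447 ≈ 0.31320)
G - D(0, q) = 140/447 - (5/8 + 0) = 140/447 - 1*5/8 = 140/447 - 5/8 = -1115/3576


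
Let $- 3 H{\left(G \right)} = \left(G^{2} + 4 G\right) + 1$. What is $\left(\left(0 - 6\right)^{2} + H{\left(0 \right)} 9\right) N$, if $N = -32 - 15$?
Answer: $-1551$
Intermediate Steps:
$H{\left(G \right)} = - \frac{1}{3} - \frac{4 G}{3} - \frac{G^{2}}{3}$ ($H{\left(G \right)} = - \frac{\left(G^{2} + 4 G\right) + 1}{3} = - \frac{1 + G^{2} + 4 G}{3} = - \frac{1}{3} - \frac{4 G}{3} - \frac{G^{2}}{3}$)
$N = -47$
$\left(\left(0 - 6\right)^{2} + H{\left(0 \right)} 9\right) N = \left(\left(0 - 6\right)^{2} + \left(- \frac{1}{3} - 0 - \frac{0^{2}}{3}\right) 9\right) \left(-47\right) = \left(\left(-6\right)^{2} + \left(- \frac{1}{3} + 0 - 0\right) 9\right) \left(-47\right) = \left(36 + \left(- \frac{1}{3} + 0 + 0\right) 9\right) \left(-47\right) = \left(36 - 3\right) \left(-47\right) = 33 \left(-47\right) = -1551$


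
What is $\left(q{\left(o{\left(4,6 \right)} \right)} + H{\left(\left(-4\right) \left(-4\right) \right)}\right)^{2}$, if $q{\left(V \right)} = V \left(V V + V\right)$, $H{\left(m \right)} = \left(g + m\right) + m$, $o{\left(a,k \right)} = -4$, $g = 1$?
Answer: $225$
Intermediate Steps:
$H{\left(m \right)} = 1 + 2 m$ ($H{\left(m \right)} = \left(1 + m\right) + m = 1 + 2 m$)
$q{\left(V \right)} = V \left(V + V^{2}\right)$ ($q{\left(V \right)} = V \left(V^{2} + V\right) = V \left(V + V^{2}\right)$)
$\left(q{\left(o{\left(4,6 \right)} \right)} + H{\left(\left(-4\right) \left(-4\right) \right)}\right)^{2} = \left(\left(-4\right)^{2} \left(1 - 4\right) + \left(1 + 2 \left(\left(-4\right) \left(-4\right)\right)\right)\right)^{2} = \left(16 \left(-3\right) + \left(1 + 2 \cdot 16\right)\right)^{2} = \left(-48 + \left(1 + 32\right)\right)^{2} = \left(-48 + 33\right)^{2} = \left(-15\right)^{2} = 225$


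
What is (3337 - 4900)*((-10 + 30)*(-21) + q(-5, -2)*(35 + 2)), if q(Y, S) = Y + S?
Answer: 1061277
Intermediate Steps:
q(Y, S) = S + Y
(3337 - 4900)*((-10 + 30)*(-21) + q(-5, -2)*(35 + 2)) = (3337 - 4900)*((-10 + 30)*(-21) + (-2 - 5)*(35 + 2)) = -1563*(20*(-21) - 7*37) = -1563*(-420 - 259) = -1563*(-679) = 1061277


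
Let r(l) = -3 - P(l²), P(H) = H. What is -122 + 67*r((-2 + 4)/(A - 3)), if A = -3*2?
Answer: -26431/81 ≈ -326.31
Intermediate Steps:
A = -6
r(l) = -3 - l²
-122 + 67*r((-2 + 4)/(A - 3)) = -122 + 67*(-3 - ((-2 + 4)/(-6 - 3))²) = -122 + 67*(-3 - (2/(-9))²) = -122 + 67*(-3 - (2*(-⅑))²) = -122 + 67*(-3 - (-2/9)²) = -122 + 67*(-3 - 1*4/81) = -122 + 67*(-3 - 4/81) = -122 + 67*(-247/81) = -122 - 16549/81 = -26431/81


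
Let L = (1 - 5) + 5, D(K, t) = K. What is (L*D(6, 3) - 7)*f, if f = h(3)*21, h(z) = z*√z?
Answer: -63*√3 ≈ -109.12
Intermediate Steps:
h(z) = z^(3/2)
L = 1 (L = -4 + 5 = 1)
f = 63*√3 (f = 3^(3/2)*21 = (3*√3)*21 = 63*√3 ≈ 109.12)
(L*D(6, 3) - 7)*f = (1*6 - 7)*(63*√3) = (6 - 7)*(63*√3) = -63*√3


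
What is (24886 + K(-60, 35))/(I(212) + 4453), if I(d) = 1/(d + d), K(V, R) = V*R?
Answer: 9661264/1888073 ≈ 5.1170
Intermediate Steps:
K(V, R) = R*V
I(d) = 1/(2*d)
(24886 + K(-60, 35))/(I(212) + 4453) = (24886 + 35*(-60))/((½)/212 + 4453) = (24886 - 2100)/((½)*(1/212) + 4453) = 22786/(1/424 + 4453) = 22786/(1888073/424) = 22786*(424/1888073) = 9661264/1888073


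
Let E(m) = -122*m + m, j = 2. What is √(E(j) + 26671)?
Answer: √26429 ≈ 162.57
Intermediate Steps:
E(m) = -121*m
√(E(j) + 26671) = √(-121*2 + 26671) = √(-242 + 26671) = √26429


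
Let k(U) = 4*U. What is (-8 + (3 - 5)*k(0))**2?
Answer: 64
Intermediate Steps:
(-8 + (3 - 5)*k(0))**2 = (-8 + (3 - 5)*(4*0))**2 = (-8 - 2*0)**2 = (-8 + 0)**2 = (-8)**2 = 64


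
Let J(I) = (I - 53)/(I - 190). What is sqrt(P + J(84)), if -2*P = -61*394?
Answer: sqrt(135019726)/106 ≈ 109.62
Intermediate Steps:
P = 12017 (P = -(-61)*394/2 = -1/2*(-24034) = 12017)
J(I) = (-53 + I)/(-190 + I)
sqrt(P + J(84)) = sqrt(12017 + (-53 + 84)/(-190 + 84)) = sqrt(12017 + 31/(-106)) = sqrt(12017 - 1/106*31) = sqrt(12017 - 31/106) = sqrt(1273771/106) = sqrt(135019726)/106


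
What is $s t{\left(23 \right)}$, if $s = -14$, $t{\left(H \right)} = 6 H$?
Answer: $-1932$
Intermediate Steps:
$s t{\left(23 \right)} = - 14 \cdot 6 \cdot 23 = \left(-14\right) 138 = -1932$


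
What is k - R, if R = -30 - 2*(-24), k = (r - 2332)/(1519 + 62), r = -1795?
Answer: -32585/1581 ≈ -20.610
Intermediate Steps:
k = -4127/1581 (k = (-1795 - 2332)/(1519 + 62) = -4127/1581 ≈ -2.6104)
R = 18 (R = -30 + 48 = 18)
k - R = -4127/1581 - 1*18 = -4127/1581 - 18 = -32585/1581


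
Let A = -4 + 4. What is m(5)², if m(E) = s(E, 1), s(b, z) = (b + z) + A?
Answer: 36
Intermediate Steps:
A = 0
s(b, z) = b + z (s(b, z) = (b + z) + 0 = b + z)
m(E) = 1 + E (m(E) = E + 1 = 1 + E)
m(5)² = (1 + 5)² = 6² = 36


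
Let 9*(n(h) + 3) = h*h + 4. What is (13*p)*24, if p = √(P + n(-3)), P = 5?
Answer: 104*√31 ≈ 579.05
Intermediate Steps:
n(h) = -23/9 + h²/9 (n(h) = -3 + (h*h + 4)/9 = -3 + (h² + 4)/9 = -3 + (4 + h²)/9 = -3 + (4/9 + h²/9) = -23/9 + h²/9)
p = √31/3 (p = √(5 + (-23/9 + (⅑)*(-3)²)) = √(5 + (-23/9 + (⅑)*9)) = √(5 + (-23/9 + 1)) = √(5 - 14/9) = √(31/9) = √31/3 ≈ 1.8559)
(13*p)*24 = (13*(√31/3))*24 = (13*√31/3)*24 = 104*√31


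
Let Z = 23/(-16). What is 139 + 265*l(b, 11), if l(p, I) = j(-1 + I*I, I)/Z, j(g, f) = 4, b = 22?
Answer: -13763/23 ≈ -598.39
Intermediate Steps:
Z = -23/16 (Z = 23*(-1/16) = -23/16 ≈ -1.4375)
l(p, I) = -64/23 (l(p, I) = 4/(-23/16) = 4*(-16/23) = -64/23)
139 + 265*l(b, 11) = 139 + 265*(-64/23) = 139 - 16960/23 = -13763/23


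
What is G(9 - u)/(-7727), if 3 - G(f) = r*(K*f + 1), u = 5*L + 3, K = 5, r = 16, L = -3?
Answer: 1693/7727 ≈ 0.21910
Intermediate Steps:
u = -12 (u = 5*(-3) + 3 = -15 + 3 = -12)
G(f) = -13 - 80*f (G(f) = 3 - 16*(5*f + 1) = 3 - 16*(1 + 5*f) = 3 - (16 + 80*f) = 3 + (-16 - 80*f) = -13 - 80*f)
G(9 - u)/(-7727) = (-13 - 80*(9 - 1*(-12)))/(-7727) = (-13 - 80*(9 + 12))*(-1/7727) = (-13 - 80*21)*(-1/7727) = (-13 - 1680)*(-1/7727) = -1693*(-1/7727) = 1693/7727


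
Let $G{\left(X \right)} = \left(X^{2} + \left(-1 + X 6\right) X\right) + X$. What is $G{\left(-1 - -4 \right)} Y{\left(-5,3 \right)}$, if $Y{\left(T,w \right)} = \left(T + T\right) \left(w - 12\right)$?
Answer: $5670$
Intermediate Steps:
$G{\left(X \right)} = X + X^{2} + X \left(-1 + 6 X\right)$ ($G{\left(X \right)} = \left(X^{2} + \left(-1 + 6 X\right) X\right) + X = \left(X^{2} + X \left(-1 + 6 X\right)\right) + X = X + X^{2} + X \left(-1 + 6 X\right)$)
$Y{\left(T,w \right)} = 2 T \left(-12 + w\right)$
$G{\left(-1 - -4 \right)} Y{\left(-5,3 \right)} = 7 \left(-1 - -4\right)^{2} \cdot 2 \left(-5\right) \left(-12 + 3\right) = 7 \left(-1 + 4\right)^{2} \cdot 2 \left(-5\right) \left(-9\right) = 7 \cdot 3^{2} \cdot 90 = 7 \cdot 9 \cdot 90 = 63 \cdot 90 = 5670$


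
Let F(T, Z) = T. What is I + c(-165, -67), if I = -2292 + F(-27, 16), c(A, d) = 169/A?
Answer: -382804/165 ≈ -2320.0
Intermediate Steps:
I = -2319 (I = -2292 - 27 = -2319)
I + c(-165, -67) = -2319 + 169/(-165) = -2319 + 169*(-1/165) = -2319 - 169/165 = -382804/165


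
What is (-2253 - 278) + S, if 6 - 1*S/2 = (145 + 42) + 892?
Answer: -4677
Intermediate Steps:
S = -2146 (S = 12 - 2*((145 + 42) + 892) = 12 - 2*(187 + 892) = 12 - 2*1079 = 12 - 2158 = -2146)
(-2253 - 278) + S = (-2253 - 278) - 2146 = -2531 - 2146 = -4677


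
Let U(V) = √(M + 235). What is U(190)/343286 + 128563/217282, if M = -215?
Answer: 128563/217282 + √5/171643 ≈ 0.59170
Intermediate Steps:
U(V) = 2*√5 (U(V) = √(-215 + 235) = √20 = 2*√5)
U(190)/343286 + 128563/217282 = (2*√5)/343286 + 128563/217282 = (2*√5)*(1/343286) + 128563*(1/217282) = √5/171643 + 128563/217282 = 128563/217282 + √5/171643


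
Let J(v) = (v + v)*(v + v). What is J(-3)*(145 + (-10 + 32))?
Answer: 6012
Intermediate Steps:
J(v) = 4*v² (J(v) = (2*v)*(2*v) = 4*v²)
J(-3)*(145 + (-10 + 32)) = (4*(-3)²)*(145 + (-10 + 32)) = (4*9)*(145 + 22) = 36*167 = 6012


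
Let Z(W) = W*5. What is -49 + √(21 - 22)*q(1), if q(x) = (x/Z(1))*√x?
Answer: -49 + I/5 ≈ -49.0 + 0.2*I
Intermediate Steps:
Z(W) = 5*W
q(x) = x^(3/2)/5 (q(x) = (x/((5*1)))*√x = (x/5)*√x = x^(3/2)/5)
-49 + √(21 - 22)*q(1) = -49 + √(21 - 22)*(1^(3/2)/5) = -49 + √(-1)*((⅕)*1) = -49 + I*(⅕) = -49 + I/5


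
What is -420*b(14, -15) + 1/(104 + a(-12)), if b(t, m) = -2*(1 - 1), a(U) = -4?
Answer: 1/100 ≈ 0.010000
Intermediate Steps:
b(t, m) = 0 (b(t, m) = -2*0 = 0)
-420*b(14, -15) + 1/(104 + a(-12)) = -420*0 + 1/(104 - 4) = 0 + 1/100 = 1/100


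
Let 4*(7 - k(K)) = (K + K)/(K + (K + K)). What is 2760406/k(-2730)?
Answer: 16562436/41 ≈ 4.0396e+5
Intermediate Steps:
k(K) = 41/6 (k(K) = 7 - (K + K)/(4*(K + (K + K))) = 7 - 2*K/(4*(K + 2*K)) = 7 - 2*K/(4*(3*K)) = 7 - 2*K*1/(3*K)/4 = 7 - ¼*⅔ = 7 - ⅙ = 41/6)
2760406/k(-2730) = 2760406/(41/6) = 2760406*(6/41) = 16562436/41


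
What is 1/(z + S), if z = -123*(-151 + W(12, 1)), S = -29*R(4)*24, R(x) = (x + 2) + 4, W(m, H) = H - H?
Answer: 1/11613 ≈ 8.6110e-5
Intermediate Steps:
W(m, H) = 0
R(x) = 6 + x (R(x) = (2 + x) + 4 = 6 + x)
S = -6960 (S = -29*(6 + 4)*24 = -29*10*24 = -290*24 = -6960)
z = 18573 (z = -123*(-151 + 0) = -123*(-151) = 18573)
1/(z + S) = 1/(18573 - 6960) = 1/11613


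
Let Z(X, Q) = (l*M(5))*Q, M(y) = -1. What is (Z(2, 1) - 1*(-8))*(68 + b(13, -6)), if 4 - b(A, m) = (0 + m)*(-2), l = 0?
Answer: 480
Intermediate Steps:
b(A, m) = 4 + 2*m (b(A, m) = 4 - (0 + m)*(-2) = 4 - m*(-2) = 4 - (-2)*m = 4 + 2*m)
Z(X, Q) = 0 (Z(X, Q) = (0*(-1))*Q = 0*Q = 0)
(Z(2, 1) - 1*(-8))*(68 + b(13, -6)) = (0 - 1*(-8))*(68 + (4 + 2*(-6))) = (0 + 8)*(68 + (4 - 12)) = 8*(68 - 8) = 8*60 = 480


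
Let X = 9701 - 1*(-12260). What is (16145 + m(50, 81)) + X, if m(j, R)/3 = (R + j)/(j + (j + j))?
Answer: 1905431/50 ≈ 38109.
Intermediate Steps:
m(j, R) = (R + j)/j (m(j, R) = 3*((R + j)/(j + (j + j))) = 3*((R + j)/(j + 2*j)) = 3*((R + j)/((3*j))) = 3*((R + j)*(1/(3*j))) = 3*((R + j)/(3*j)) = (R + j)/j)
X = 21961 (X = 9701 + 12260 = 21961)
(16145 + m(50, 81)) + X = (16145 + (81 + 50)/50) + 21961 = (16145 + (1/50)*131) + 21961 = (16145 + 131/50) + 21961 = 807381/50 + 21961 = 1905431/50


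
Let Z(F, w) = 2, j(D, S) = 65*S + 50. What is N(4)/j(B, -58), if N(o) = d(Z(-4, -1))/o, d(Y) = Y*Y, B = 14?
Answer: -1/3720 ≈ -0.00026882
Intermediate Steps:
j(D, S) = 50 + 65*S
d(Y) = Y²
N(o) = 4/o (N(o) = 2²/o = 4/o)
N(4)/j(B, -58) = (4/4)/(50 + 65*(-58)) = (4*(¼))/(50 - 3770) = 1/(-3720) = 1*(-1/3720) = -1/3720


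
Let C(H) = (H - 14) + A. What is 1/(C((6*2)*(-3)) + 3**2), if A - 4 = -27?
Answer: -1/64 ≈ -0.015625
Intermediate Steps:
A = -23 (A = 4 - 27 = -23)
C(H) = -37 + H (C(H) = (H - 14) - 23 = (-14 + H) - 23 = -37 + H)
1/(C((6*2)*(-3)) + 3**2) = 1/((-37 + (6*2)*(-3)) + 3**2) = 1/((-37 + 12*(-3)) + 9) = 1/((-37 - 36) + 9) = 1/(-73 + 9) = 1/(-64) = -1/64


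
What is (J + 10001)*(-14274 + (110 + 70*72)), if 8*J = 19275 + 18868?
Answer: -269502431/2 ≈ -1.3475e+8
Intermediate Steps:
J = 38143/8 (J = (19275 + 18868)/8 = (⅛)*38143 = 38143/8 ≈ 4767.9)
(J + 10001)*(-14274 + (110 + 70*72)) = (38143/8 + 10001)*(-14274 + (110 + 70*72)) = 118151*(-14274 + (110 + 5040))/8 = 118151*(-14274 + 5150)/8 = (118151/8)*(-9124) = -269502431/2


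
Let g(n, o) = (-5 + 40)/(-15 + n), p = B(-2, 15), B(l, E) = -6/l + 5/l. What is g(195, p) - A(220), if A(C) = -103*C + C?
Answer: 807847/36 ≈ 22440.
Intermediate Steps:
A(C) = -102*C
B(l, E) = -1/l
p = 1/2 (p = -1/(-2) = -1*(-1/2) = 1/2 ≈ 0.50000)
g(n, o) = 35/(-15 + n)
g(195, p) - A(220) = 35/(-15 + 195) - (-102)*220 = 35/180 - 1*(-22440) = 35*(1/180) + 22440 = 7/36 + 22440 = 807847/36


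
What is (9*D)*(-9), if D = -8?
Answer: 648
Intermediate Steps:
(9*D)*(-9) = (9*(-8))*(-9) = -72*(-9) = 648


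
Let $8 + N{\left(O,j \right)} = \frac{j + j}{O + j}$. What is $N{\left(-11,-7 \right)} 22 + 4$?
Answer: $- \frac{1394}{9} \approx -154.89$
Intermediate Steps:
$N{\left(O,j \right)} = -8 + \frac{2 j}{O + j}$ ($N{\left(O,j \right)} = -8 + \frac{j + j}{O + j} = -8 + \frac{2 j}{O + j}$)
$N{\left(-11,-7 \right)} 22 + 4 = \frac{2 \left(\left(-4\right) \left(-11\right) - -21\right)}{-11 - 7} \cdot 22 + 4 = \frac{2 \left(44 + 21\right)}{-18} \cdot 22 + 4 = 2 \left(- \frac{1}{18}\right) 65 \cdot 22 + 4 = \left(- \frac{65}{9}\right) 22 + 4 = - \frac{1430}{9} + 4 = - \frac{1394}{9}$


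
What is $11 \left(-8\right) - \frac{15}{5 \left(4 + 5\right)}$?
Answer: $- \frac{265}{3} \approx -88.333$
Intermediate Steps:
$11 \left(-8\right) - \frac{15}{5 \left(4 + 5\right)} = -88 - \frac{15}{5 \cdot 9} = -88 - \frac{15}{45} = -88 - \frac{1}{3} = - \frac{265}{3}$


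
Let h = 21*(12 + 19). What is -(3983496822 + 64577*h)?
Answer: -4025536449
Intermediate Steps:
h = 651 (h = 21*31 = 651)
-(3983496822 + 64577*h) = -64577/(1/(651 + 61686)) = -64577/(1/62337) = -64577/1/62337 = -64577*62337 = -4025536449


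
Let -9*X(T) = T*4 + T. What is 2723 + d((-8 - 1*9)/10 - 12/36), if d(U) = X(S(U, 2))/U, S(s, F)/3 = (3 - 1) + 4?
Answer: 166403/61 ≈ 2727.9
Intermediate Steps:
S(s, F) = 18 (S(s, F) = 3*((3 - 1) + 4) = 3*(2 + 4) = 3*6 = 18)
X(T) = -5*T/9 (X(T) = -(T*4 + T)/9 = -(4*T + T)/9 = -5*T/9)
d(U) = -10/U (d(U) = (-5/9*18)/U = -10/U)
2723 + d((-8 - 1*9)/10 - 12/36) = 2723 - 10/((-8 - 1*9)/10 - 12/36) = 2723 - 10/((-8 - 9)*(⅒) - 12*1/36) = 2723 - 10/(-17*⅒ - ⅓) = 2723 - 10/(-17/10 - ⅓) = 2723 - 10/(-61/30) = 2723 - 10*(-30/61) = 2723 + 300/61 = 166403/61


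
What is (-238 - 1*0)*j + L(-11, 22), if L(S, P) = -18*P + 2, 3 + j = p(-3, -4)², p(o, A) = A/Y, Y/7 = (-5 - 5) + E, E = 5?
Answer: 55456/175 ≈ 316.89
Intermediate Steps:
Y = -35 (Y = 7*((-5 - 5) + 5) = 7*(-10 + 5) = 7*(-5) = -35)
p(o, A) = -A/35 (p(o, A) = A/(-35) = A*(-1/35) = -A/35)
j = -3659/1225 (j = -3 + (-1/35*(-4))² = -3 + (4/35)² = -3 + 16/1225 = -3659/1225 ≈ -2.9869)
L(S, P) = 2 - 18*P
(-238 - 1*0)*j + L(-11, 22) = (-238 - 1*0)*(-3659/1225) + (2 - 18*22) = (-238 + 0)*(-3659/1225) + (2 - 396) = -238*(-3659/1225) - 394 = 124406/175 - 394 = 55456/175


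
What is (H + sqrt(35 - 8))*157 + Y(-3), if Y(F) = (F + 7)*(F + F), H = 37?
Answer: 5785 + 471*sqrt(3) ≈ 6600.8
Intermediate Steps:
Y(F) = 2*F*(7 + F) (Y(F) = (7 + F)*(2*F) = 2*F*(7 + F))
(H + sqrt(35 - 8))*157 + Y(-3) = (37 + sqrt(35 - 8))*157 + 2*(-3)*(7 - 3) = (37 + sqrt(27))*157 + 2*(-3)*4 = (37 + 3*sqrt(3))*157 - 24 = (5809 + 471*sqrt(3)) - 24 = 5785 + 471*sqrt(3)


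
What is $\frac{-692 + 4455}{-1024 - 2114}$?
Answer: $- \frac{3763}{3138} \approx -1.1992$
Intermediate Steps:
$\frac{-692 + 4455}{-1024 - 2114} = \frac{3763}{-3138} = 3763 \left(- \frac{1}{3138}\right) = - \frac{3763}{3138}$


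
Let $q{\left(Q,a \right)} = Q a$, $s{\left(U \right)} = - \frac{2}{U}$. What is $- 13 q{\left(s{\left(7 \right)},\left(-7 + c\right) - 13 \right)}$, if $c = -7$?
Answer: $- \frac{702}{7} \approx -100.29$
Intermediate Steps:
$- 13 q{\left(s{\left(7 \right)},\left(-7 + c\right) - 13 \right)} = - 13 - \frac{2}{7} \left(\left(-7 - 7\right) - 13\right) = - 13 \left(-2\right) \frac{1}{7} \left(-14 - 13\right) = - 13 \left(\left(- \frac{2}{7}\right) \left(-27\right)\right) = \left(-13\right) \frac{54}{7} = - \frac{702}{7}$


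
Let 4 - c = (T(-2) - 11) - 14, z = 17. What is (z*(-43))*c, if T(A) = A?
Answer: -22661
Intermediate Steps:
c = 31 (c = 4 - ((-2 - 11) - 14) = 4 - (-13 - 14) = 4 - 1*(-27) = 4 + 27 = 31)
(z*(-43))*c = (17*(-43))*31 = -731*31 = -22661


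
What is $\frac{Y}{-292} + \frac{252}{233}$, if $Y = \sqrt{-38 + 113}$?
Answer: $\frac{252}{233} - \frac{5 \sqrt{3}}{292} \approx 1.0519$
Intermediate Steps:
$Y = 5 \sqrt{3}$ ($Y = \sqrt{75} = 5 \sqrt{3} \approx 8.6602$)
$\frac{Y}{-292} + \frac{252}{233} = \frac{5 \sqrt{3}}{-292} + \frac{252}{233} = 5 \sqrt{3} \left(- \frac{1}{292}\right) + 252 \cdot \frac{1}{233} = - \frac{5 \sqrt{3}}{292} + \frac{252}{233} = \frac{252}{233} - \frac{5 \sqrt{3}}{292}$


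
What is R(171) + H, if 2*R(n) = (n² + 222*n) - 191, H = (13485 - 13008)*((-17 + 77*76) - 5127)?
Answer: 371222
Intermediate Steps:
H = 337716 (H = 477*((-17 + 5852) - 5127) = 477*(5835 - 5127) = 477*708 = 337716)
R(n) = -191/2 + n²/2 + 111*n (R(n) = ((n² + 222*n) - 191)/2 = (-191 + n² + 222*n)/2 = -191/2 + n²/2 + 111*n)
R(171) + H = (-191/2 + (½)*171² + 111*171) + 337716 = (-191/2 + (½)*29241 + 18981) + 337716 = (-191/2 + 29241/2 + 18981) + 337716 = 33506 + 337716 = 371222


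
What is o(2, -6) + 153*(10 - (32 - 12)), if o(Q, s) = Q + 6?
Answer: -1522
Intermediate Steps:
o(Q, s) = 6 + Q
o(2, -6) + 153*(10 - (32 - 12)) = (6 + 2) + 153*(10 - (32 - 12)) = 8 + 153*(10 - 1*20) = 8 + 153*(10 - 20) = 8 + 153*(-10) = 8 - 1530 = -1522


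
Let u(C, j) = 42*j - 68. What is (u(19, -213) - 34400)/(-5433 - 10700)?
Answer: 43414/16133 ≈ 2.6910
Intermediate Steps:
u(C, j) = -68 + 42*j
(u(19, -213) - 34400)/(-5433 - 10700) = ((-68 + 42*(-213)) - 34400)/(-5433 - 10700) = ((-68 - 8946) - 34400)/(-16133) = (-9014 - 34400)*(-1/16133) = -43414*(-1/16133) = 43414/16133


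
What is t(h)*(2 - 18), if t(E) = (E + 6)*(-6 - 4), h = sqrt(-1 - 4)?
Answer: 960 + 160*I*sqrt(5) ≈ 960.0 + 357.77*I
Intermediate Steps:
h = I*sqrt(5) (h = sqrt(-5) = I*sqrt(5) ≈ 2.2361*I)
t(E) = -60 - 10*E (t(E) = (6 + E)*(-10) = -60 - 10*E)
t(h)*(2 - 18) = (-60 - 10*I*sqrt(5))*(2 - 18) = (-60 - 10*I*sqrt(5))*(-16) = 960 + 160*I*sqrt(5)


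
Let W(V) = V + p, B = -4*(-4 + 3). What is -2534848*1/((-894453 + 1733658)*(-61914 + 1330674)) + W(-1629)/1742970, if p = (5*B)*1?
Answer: -14313337407673/15465223725061050 ≈ -0.00092552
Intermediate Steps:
B = 4 (B = -4*(-1) = 4)
p = 20 (p = (5*4)*1 = 20*1 = 20)
W(V) = 20 + V (W(V) = V + 20 = 20 + V)
-2534848*1/((-894453 + 1733658)*(-61914 + 1330674)) + W(-1629)/1742970 = -2534848*1/((-894453 + 1733658)*(-61914 + 1330674)) + (20 - 1629)/1742970 = -2534848/(1268760*839205) - 1609*1/1742970 = -2534848/1064749735800 - 1609/1742970 = -2534848*1/1064749735800 - 1609/1742970 = -316856/133093716975 - 1609/1742970 = -14313337407673/15465223725061050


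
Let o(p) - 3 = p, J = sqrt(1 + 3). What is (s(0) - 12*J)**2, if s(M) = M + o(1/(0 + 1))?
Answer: 400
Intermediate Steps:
J = 2 (J = sqrt(4) = 2)
o(p) = 3 + p
s(M) = 4 + M (s(M) = M + (3 + 1/(0 + 1)) = M + (3 + 1/1) = M + (3 + 1) = M + 4 = 4 + M)
(s(0) - 12*J)**2 = ((4 + 0) - 12*2)**2 = (4 - 24)**2 = (-20)**2 = 400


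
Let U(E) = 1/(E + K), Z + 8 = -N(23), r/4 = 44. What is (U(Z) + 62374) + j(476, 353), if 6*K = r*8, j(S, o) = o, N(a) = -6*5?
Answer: 48299793/770 ≈ 62727.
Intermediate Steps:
r = 176 (r = 4*44 = 176)
N(a) = -30
K = 704/3 (K = (176*8)/6 = (⅙)*1408 = 704/3 ≈ 234.67)
Z = 22 (Z = -8 - 1*(-30) = -8 + 30 = 22)
U(E) = 1/(704/3 + E) (U(E) = 1/(E + 704/3) = 1/(704/3 + E))
(U(Z) + 62374) + j(476, 353) = (3/(704 + 3*22) + 62374) + 353 = (3/(704 + 66) + 62374) + 353 = (3/770 + 62374) + 353 = 48027983/770 + 353 = 48299793/770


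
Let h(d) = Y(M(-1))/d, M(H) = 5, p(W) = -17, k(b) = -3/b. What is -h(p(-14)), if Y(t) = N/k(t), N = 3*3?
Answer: -15/17 ≈ -0.88235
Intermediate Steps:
N = 9
Y(t) = -3*t (Y(t) = 9/((-3/t)) = 9*(-t/3) = -3*t)
h(d) = -15/d (h(d) = (-3*5)/d = -15/d)
-h(p(-14)) = -(-15)/(-17) = -(-15)*(-1)/17 = -1*15/17 = -15/17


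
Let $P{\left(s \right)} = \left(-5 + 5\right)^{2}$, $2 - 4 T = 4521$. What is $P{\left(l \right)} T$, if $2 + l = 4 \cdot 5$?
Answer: $0$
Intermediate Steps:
$T = - \frac{4519}{4}$ ($T = \frac{1}{2} - \frac{4521}{4} = - \frac{4519}{4} \approx -1129.8$)
$l = 18$ ($l = -2 + 4 \cdot 5 = -2 + 20 = 18$)
$P{\left(s \right)} = 0$ ($P{\left(s \right)} = 0^{2} = 0$)
$P{\left(l \right)} T = 0 \left(- \frac{4519}{4}\right) = 0$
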